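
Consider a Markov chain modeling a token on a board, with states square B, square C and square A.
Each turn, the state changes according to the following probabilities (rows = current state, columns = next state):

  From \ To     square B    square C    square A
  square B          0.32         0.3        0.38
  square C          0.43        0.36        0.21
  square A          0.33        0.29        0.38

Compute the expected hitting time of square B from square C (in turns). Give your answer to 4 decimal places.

Let t(s) be the expected number of turns to first reach square B from state s, with t(square B) = 0. Conditioning on the first turn:
t(square C) = 1 + 0.36·t(square C) + 0.21·t(square A)
t(square A) = 1 + 0.29·t(square C) + 0.38·t(square A)
Solving: t(square C) = 2.4710, t(square A) = 2.7687.
Expected turns from square C to square B: 2.4710.

2.4710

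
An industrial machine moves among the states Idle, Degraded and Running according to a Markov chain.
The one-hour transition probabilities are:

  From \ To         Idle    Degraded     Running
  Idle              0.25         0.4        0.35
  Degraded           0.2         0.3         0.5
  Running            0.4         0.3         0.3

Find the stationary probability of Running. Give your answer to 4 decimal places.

Let the stationary distribution be π with π = πP and π_1 + π_2 + π_3 = 1.
π_1 = 0.25·π_1 + 0.2·π_2 + 0.4·π_3
π_2 = 0.4·π_1 + 0.3·π_2 + 0.3·π_3
Solving with the normalization constraint gives π = (0.2906, 0.3291, 0.3803).
So the stationary probability of Running is 0.3803.

0.3803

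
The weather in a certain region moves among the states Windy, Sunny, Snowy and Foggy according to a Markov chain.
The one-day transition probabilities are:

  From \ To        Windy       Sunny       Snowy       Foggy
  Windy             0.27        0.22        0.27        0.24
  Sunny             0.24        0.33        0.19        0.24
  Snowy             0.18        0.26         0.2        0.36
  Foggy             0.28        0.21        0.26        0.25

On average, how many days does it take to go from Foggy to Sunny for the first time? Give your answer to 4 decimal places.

4.4462

Let t(s) be the expected number of days to first reach Sunny from state s, with t(Sunny) = 0. Conditioning on the first day:
t(Windy) = 1 + 0.27·t(Windy) + 0.27·t(Snowy) + 0.24·t(Foggy)
t(Snowy) = 1 + 0.18·t(Windy) + 0.2·t(Snowy) + 0.36·t(Foggy)
t(Foggy) = 1 + 0.28·t(Windy) + 0.26·t(Snowy) + 0.25·t(Foggy)
Solving: t(Windy) = 4.4002, t(Snowy) = 4.2408, t(Foggy) = 4.4462.
Expected days from Foggy to Sunny: 4.4462.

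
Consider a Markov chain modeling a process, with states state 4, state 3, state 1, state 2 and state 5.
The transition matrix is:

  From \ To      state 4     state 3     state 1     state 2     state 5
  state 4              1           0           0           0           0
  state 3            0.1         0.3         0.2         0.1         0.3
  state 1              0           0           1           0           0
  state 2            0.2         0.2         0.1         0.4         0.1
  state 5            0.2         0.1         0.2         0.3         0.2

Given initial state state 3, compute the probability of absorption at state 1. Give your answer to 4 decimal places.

Let h(s) be the probability of absorption at state 1 starting from transient state s. Then h(state 1) = 1 and h(state 4) = 0. By first-step analysis:
h(state 3) = 0.1·0 + 0.3·h(state 3) + 0.2·1 + 0.1·h(state 2) + 0.3·h(state 5)
h(state 2) = 0.2·0 + 0.2·h(state 3) + 0.1·1 + 0.4·h(state 2) + 0.1·h(state 5)
h(state 5) = 0.2·0 + 0.1·h(state 3) + 0.2·1 + 0.3·h(state 2) + 0.2·h(state 5)
Solving: h(state 3) = 0.5534, h(state 2) = 0.4313, h(state 5) = 0.4809.
Starting from state 3, the probability is 0.5534.

0.5534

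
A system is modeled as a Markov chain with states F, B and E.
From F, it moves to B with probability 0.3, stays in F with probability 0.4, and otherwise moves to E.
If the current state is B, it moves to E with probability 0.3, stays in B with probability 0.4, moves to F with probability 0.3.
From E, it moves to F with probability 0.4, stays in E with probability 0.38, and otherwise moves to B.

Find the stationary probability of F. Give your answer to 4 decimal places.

Let the stationary distribution be π with π = πP and π_1 + π_2 + π_3 = 1.
π_1 = 0.4·π_1 + 0.3·π_2 + 0.4·π_3
π_2 = 0.3·π_1 + 0.4·π_2 + 0.22·π_3
Solving with the normalization constraint gives π = (0.3696, 0.3043, 0.3261).
So the stationary probability of F is 0.3696.

0.3696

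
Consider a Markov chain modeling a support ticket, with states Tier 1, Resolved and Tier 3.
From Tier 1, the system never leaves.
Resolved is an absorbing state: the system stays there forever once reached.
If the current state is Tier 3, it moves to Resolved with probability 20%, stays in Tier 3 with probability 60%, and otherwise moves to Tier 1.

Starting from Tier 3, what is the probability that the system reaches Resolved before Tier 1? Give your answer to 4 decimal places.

Let h(s) be the probability of absorption at Resolved starting from transient state s. Then h(Resolved) = 1 and h(Tier 1) = 0. By first-step analysis:
h(Tier 3) = 0.2·0 + 0.2·1 + 0.6·h(Tier 3)
Solving: h(Tier 3) = 0.5000.
Starting from Tier 3, the probability is 0.5000.

0.5000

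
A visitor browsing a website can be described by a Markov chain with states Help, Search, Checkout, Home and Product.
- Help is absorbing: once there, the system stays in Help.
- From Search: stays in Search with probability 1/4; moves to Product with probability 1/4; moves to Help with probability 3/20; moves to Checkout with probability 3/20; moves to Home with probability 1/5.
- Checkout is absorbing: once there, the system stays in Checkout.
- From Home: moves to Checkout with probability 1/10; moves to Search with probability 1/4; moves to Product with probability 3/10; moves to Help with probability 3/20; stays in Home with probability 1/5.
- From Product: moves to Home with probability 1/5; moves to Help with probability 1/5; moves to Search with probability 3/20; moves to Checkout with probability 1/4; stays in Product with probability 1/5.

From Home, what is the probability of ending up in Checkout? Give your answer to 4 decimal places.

0.4800

Let h(s) be the probability of absorption at Checkout starting from transient state s. Then h(Checkout) = 1 and h(Help) = 0. By first-step analysis:
h(Search) = 0.15·0 + 0.25·h(Search) + 0.15·1 + 0.2·h(Home) + 0.25·h(Product)
h(Home) = 0.15·0 + 0.25·h(Search) + 0.1·1 + 0.2·h(Home) + 0.3·h(Product)
h(Product) = 0.2·0 + 0.15·h(Search) + 0.25·1 + 0.2·h(Home) + 0.2·h(Product)
Solving: h(Search) = 0.5036, h(Home) = 0.4800, h(Product) = 0.5269.
Starting from Home, the probability is 0.4800.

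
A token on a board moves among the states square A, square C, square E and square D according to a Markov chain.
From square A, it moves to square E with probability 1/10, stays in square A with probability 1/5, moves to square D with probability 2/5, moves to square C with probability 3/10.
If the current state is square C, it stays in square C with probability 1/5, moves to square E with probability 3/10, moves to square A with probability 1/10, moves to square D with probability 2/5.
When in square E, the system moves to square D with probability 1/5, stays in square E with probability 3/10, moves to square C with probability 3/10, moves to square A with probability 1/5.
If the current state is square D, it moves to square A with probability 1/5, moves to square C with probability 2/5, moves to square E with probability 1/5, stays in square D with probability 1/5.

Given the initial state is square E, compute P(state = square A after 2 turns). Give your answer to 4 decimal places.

Propagate the distribution vector 2 turns from square E.
After 0 turns: (0.0000, 0.0000, 1.0000, 0.0000)
After 1 turn: (0.2000, 0.3000, 0.3000, 0.2000)
After 2 turns: (0.1700, 0.2900, 0.2400, 0.3000)
P(in square A after 2 turns) = 0.1700

0.1700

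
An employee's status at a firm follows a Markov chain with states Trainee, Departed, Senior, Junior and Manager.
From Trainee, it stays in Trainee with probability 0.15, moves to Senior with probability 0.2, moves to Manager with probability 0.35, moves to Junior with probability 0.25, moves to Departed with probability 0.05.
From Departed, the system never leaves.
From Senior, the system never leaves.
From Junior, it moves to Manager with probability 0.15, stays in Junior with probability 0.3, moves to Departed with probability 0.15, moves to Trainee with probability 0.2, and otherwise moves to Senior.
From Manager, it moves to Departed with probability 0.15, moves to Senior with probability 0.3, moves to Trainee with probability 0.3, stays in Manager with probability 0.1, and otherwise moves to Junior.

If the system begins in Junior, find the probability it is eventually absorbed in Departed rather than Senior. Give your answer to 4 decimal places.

Let h(s) be the probability of absorption at Departed starting from transient state s. Then h(Departed) = 1 and h(Senior) = 0. By first-step analysis:
h(Trainee) = 0.15·h(Trainee) + 0.05·1 + 0.2·0 + 0.25·h(Junior) + 0.35·h(Manager)
h(Junior) = 0.2·h(Trainee) + 0.15·1 + 0.2·0 + 0.3·h(Junior) + 0.15·h(Manager)
h(Manager) = 0.3·h(Trainee) + 0.15·1 + 0.3·0 + 0.15·h(Junior) + 0.1·h(Manager)
Solving: h(Trainee) = 0.3041, h(Junior) = 0.3719, h(Manager) = 0.3300.
Starting from Junior, the probability is 0.3719.

0.3719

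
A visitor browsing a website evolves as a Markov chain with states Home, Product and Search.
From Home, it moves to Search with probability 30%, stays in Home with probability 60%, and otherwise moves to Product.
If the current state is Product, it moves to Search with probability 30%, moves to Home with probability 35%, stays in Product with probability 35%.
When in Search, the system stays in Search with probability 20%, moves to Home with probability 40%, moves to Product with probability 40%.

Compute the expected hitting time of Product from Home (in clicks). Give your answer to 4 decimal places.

Let t(s) be the expected number of clicks to first reach Product from state s, with t(Product) = 0. Conditioning on the first click:
t(Home) = 1 + 0.6·t(Home) + 0.3·t(Search)
t(Search) = 1 + 0.4·t(Home) + 0.2·t(Search)
Solving: t(Home) = 5.5000, t(Search) = 4.0000.
Expected clicks from Home to Product: 5.5000.

5.5000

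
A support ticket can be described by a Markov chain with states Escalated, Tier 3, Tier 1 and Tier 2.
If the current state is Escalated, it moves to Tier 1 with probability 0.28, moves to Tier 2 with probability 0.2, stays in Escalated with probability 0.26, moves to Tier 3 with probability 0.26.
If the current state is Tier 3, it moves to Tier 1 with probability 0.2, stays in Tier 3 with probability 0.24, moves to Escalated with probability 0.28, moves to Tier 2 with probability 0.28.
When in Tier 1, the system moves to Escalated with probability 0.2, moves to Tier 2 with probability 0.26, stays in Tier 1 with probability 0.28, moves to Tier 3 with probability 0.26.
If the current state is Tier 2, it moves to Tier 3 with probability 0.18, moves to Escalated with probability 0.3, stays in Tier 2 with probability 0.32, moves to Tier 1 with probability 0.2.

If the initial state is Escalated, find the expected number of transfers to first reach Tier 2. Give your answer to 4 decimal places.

4.2379

Let t(s) be the expected number of transfers to first reach Tier 2 from state s, with t(Tier 2) = 0. Conditioning on the first transfer:
t(Escalated) = 1 + 0.26·t(Escalated) + 0.26·t(Tier 3) + 0.28·t(Tier 1)
t(Tier 3) = 1 + 0.28·t(Escalated) + 0.24·t(Tier 3) + 0.2·t(Tier 1)
t(Tier 1) = 1 + 0.2·t(Escalated) + 0.26·t(Tier 3) + 0.28·t(Tier 1)
Solving: t(Escalated) = 4.2379, t(Tier 3) = 3.9254, t(Tier 1) = 3.9836.
Expected transfers from Escalated to Tier 2: 4.2379.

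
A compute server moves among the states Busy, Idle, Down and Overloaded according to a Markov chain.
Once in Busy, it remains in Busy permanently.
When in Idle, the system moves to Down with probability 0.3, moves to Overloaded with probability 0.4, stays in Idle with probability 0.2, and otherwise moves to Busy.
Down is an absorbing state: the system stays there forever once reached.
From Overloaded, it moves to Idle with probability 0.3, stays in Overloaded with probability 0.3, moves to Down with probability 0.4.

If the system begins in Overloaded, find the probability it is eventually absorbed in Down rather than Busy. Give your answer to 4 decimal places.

Let h(s) be the probability of absorption at Down starting from transient state s. Then h(Down) = 1 and h(Busy) = 0. By first-step analysis:
h(Idle) = 0.1·0 + 0.2·h(Idle) + 0.3·1 + 0.4·h(Overloaded)
h(Overloaded) = 0.3·h(Idle) + 0.4·1 + 0.3·h(Overloaded)
Solving: h(Idle) = 0.8409, h(Overloaded) = 0.9318.
Starting from Overloaded, the probability is 0.9318.

0.9318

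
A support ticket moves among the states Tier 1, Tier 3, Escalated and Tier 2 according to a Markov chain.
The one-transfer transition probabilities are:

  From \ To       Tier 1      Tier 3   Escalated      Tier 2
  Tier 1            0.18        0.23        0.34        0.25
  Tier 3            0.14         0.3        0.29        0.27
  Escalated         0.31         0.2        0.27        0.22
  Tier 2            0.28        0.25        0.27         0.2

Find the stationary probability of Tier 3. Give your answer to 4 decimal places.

Let the stationary distribution be π with π = πP and π_1 + π_2 + π_3 + π_4 = 1.
π_1 = 0.18·π_1 + 0.14·π_2 + 0.31·π_3 + 0.28·π_4
π_2 = 0.23·π_1 + 0.3·π_2 + 0.2·π_3 + 0.25·π_4
π_3 = 0.34·π_1 + 0.29·π_2 + 0.27·π_3 + 0.27·π_4
Solving with the normalization constraint gives π = (0.2316, 0.2430, 0.2911, 0.2344).
So the stationary probability of Tier 3 is 0.2430.

0.2430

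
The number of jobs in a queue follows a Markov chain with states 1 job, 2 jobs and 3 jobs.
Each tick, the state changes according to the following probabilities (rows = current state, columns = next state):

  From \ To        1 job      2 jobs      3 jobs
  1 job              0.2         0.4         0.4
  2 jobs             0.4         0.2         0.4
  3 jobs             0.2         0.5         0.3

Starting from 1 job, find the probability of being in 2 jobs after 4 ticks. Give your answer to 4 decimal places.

Propagate the distribution vector 4 ticks from 1 job.
After 0 ticks: (1.0000, 0.0000, 0.0000)
After 1 tick: (0.2000, 0.4000, 0.4000)
After 2 ticks: (0.2800, 0.3600, 0.3600)
After 3 ticks: (0.2720, 0.3640, 0.3640)
After 4 ticks: (0.2728, 0.3636, 0.3636)
P(in 2 jobs after 4 ticks) = 0.3636

0.3636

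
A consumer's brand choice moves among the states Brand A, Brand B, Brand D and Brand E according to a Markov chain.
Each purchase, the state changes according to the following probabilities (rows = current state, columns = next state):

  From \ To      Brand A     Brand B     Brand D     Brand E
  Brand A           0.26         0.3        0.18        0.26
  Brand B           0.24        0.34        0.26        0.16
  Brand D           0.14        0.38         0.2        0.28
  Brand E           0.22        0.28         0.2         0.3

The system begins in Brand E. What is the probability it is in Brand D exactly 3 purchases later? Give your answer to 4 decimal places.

0.2149

Propagate the distribution vector 3 purchases from Brand E.
After 0 purchases: (0.0000, 0.0000, 0.0000, 1.0000)
After 1 purchase: (0.2200, 0.2800, 0.2000, 0.3000)
After 2 purchases: (0.2184, 0.3212, 0.2124, 0.2480)
After 3 purchases: (0.2182, 0.3249, 0.2149, 0.2420)
P(in Brand D after 3 purchases) = 0.2149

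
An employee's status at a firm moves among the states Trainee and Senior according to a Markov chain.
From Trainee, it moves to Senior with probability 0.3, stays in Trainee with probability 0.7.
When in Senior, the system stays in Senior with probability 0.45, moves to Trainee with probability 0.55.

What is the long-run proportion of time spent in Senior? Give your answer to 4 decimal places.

Let the stationary distribution be π with π = πP and π_1 + π_2 = 1.
π_1 = 0.7·π_1 + 0.55·π_2
Solving with the normalization constraint gives π = (0.6471, 0.3529).
So the stationary probability of Senior is 0.3529.

0.3529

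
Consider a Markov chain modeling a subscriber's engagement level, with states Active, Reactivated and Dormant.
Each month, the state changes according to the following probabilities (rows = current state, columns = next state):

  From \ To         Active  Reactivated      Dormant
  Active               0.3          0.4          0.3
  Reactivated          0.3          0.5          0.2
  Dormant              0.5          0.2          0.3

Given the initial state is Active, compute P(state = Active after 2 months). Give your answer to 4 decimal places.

0.3600

Sum over the intermediate state after 1 month:
P = P(Active→Active)·P(Active→Active) + P(Active→Reactivated)·P(Reactivated→Active) + P(Active→Dormant)·P(Dormant→Active)
  = 0.3×0.3 + 0.4×0.3 + 0.3×0.5
  = 0.0900 + 0.1200 + 0.1500 = 0.3600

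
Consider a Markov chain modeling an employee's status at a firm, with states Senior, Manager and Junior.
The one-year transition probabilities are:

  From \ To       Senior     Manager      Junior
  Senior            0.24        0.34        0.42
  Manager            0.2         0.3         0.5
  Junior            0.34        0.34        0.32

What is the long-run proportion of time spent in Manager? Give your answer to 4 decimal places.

0.3269

Let the stationary distribution be π with π = πP and π_1 + π_2 + π_3 = 1.
π_1 = 0.24·π_1 + 0.2·π_2 + 0.34·π_3
π_2 = 0.34·π_1 + 0.3·π_2 + 0.34·π_3
Solving with the normalization constraint gives π = (0.2675, 0.3269, 0.4056).
So the stationary probability of Manager is 0.3269.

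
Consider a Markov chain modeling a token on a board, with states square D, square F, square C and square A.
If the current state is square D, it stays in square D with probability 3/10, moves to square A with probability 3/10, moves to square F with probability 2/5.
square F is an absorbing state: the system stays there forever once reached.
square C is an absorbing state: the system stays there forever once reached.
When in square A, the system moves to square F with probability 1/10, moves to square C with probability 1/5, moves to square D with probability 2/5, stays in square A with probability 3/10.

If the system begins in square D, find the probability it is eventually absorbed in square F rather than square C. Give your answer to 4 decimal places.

0.8378

Let h(s) be the probability of absorption at square F starting from transient state s. Then h(square F) = 1 and h(square C) = 0. By first-step analysis:
h(square D) = 0.3·h(square D) + 0.4·1 + 0.3·h(square A)
h(square A) = 0.4·h(square D) + 0.1·1 + 0.2·0 + 0.3·h(square A)
Solving: h(square D) = 0.8378, h(square A) = 0.6216.
Starting from square D, the probability is 0.8378.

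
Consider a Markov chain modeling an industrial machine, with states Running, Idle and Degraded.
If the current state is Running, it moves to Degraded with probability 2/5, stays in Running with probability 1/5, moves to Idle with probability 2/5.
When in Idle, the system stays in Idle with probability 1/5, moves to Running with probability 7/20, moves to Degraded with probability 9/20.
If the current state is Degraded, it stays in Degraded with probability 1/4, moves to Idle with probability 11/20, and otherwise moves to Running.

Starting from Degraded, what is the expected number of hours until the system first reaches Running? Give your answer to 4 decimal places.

3.8298

Let t(s) be the expected number of hours to first reach Running from state s, with t(Running) = 0. Conditioning on the first hour:
t(Idle) = 1 + 0.2·t(Idle) + 0.45·t(Degraded)
t(Degraded) = 1 + 0.55·t(Idle) + 0.25·t(Degraded)
Solving: t(Idle) = 3.4043, t(Degraded) = 3.8298.
Expected hours from Degraded to Running: 3.8298.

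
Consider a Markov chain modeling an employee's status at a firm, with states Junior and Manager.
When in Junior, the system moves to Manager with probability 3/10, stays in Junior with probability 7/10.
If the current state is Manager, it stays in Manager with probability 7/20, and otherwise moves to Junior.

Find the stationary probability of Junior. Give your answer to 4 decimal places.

0.6842

Let the stationary distribution be π with π = πP and π_1 + π_2 = 1.
π_1 = 0.7·π_1 + 0.65·π_2
Solving with the normalization constraint gives π = (0.6842, 0.3158).
So the stationary probability of Junior is 0.6842.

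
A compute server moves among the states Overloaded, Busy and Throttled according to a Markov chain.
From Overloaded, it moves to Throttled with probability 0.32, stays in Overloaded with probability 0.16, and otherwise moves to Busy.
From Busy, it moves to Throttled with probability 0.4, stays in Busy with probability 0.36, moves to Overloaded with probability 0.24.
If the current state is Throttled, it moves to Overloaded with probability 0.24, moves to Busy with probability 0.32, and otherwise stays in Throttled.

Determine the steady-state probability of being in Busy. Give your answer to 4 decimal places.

Let the stationary distribution be π with π = πP and π_1 + π_2 + π_3 = 1.
π_1 = 0.16·π_1 + 0.24·π_2 + 0.24·π_3
π_2 = 0.52·π_1 + 0.36·π_2 + 0.32·π_3
Solving with the normalization constraint gives π = (0.2222, 0.3796, 0.3981).
So the stationary probability of Busy is 0.3796.

0.3796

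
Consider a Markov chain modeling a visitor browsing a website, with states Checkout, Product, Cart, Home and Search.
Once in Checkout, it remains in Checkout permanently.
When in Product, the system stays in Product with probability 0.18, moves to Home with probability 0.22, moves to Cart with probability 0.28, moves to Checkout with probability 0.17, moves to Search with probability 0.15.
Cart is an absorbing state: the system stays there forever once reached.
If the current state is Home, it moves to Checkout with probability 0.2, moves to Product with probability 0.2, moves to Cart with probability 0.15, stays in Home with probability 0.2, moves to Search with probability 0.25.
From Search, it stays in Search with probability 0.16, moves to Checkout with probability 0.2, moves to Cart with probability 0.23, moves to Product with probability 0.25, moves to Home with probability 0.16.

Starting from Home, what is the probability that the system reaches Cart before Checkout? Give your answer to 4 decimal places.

0.4998

Let h(s) be the probability of absorption at Cart starting from transient state s. Then h(Cart) = 1 and h(Checkout) = 0. By first-step analysis:
h(Product) = 0.17·0 + 0.18·h(Product) + 0.28·1 + 0.22·h(Home) + 0.15·h(Search)
h(Home) = 0.2·0 + 0.2·h(Product) + 0.15·1 + 0.2·h(Home) + 0.25·h(Search)
h(Search) = 0.2·0 + 0.25·h(Product) + 0.23·1 + 0.16·h(Home) + 0.16·h(Search)
Solving: h(Product) = 0.5743, h(Home) = 0.4998, h(Search) = 0.5399.
Starting from Home, the probability is 0.4998.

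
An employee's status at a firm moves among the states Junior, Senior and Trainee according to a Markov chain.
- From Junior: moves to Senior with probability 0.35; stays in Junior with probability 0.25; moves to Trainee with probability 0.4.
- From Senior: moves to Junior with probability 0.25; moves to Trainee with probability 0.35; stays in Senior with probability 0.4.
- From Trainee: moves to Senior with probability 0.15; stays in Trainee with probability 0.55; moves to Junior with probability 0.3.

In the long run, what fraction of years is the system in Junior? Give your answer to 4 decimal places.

0.2727

Let the stationary distribution be π with π = πP and π_1 + π_2 + π_3 = 1.
π_1 = 0.25·π_1 + 0.25·π_2 + 0.3·π_3
π_2 = 0.35·π_1 + 0.4·π_2 + 0.15·π_3
Solving with the normalization constraint gives π = (0.2727, 0.2727, 0.4545).
So the stationary probability of Junior is 0.2727.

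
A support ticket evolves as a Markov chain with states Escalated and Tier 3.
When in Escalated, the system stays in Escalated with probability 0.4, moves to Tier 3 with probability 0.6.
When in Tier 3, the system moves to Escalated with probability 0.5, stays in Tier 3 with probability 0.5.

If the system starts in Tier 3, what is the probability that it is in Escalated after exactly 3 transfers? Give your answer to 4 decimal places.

Propagate the distribution vector 3 transfers from Tier 3.
After 0 transfers: (0.0000, 1.0000)
After 1 transfer: (0.5000, 0.5000)
After 2 transfers: (0.4500, 0.5500)
After 3 transfers: (0.4550, 0.5450)
P(in Escalated after 3 transfers) = 0.4550

0.4550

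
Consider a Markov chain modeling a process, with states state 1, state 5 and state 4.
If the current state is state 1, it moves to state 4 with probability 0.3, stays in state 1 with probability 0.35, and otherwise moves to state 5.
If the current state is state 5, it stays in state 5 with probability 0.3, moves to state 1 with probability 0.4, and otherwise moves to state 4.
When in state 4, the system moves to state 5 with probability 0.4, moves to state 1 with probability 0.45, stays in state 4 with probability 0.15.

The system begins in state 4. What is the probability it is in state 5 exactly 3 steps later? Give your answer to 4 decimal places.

0.3470

Propagate the distribution vector 3 steps from state 4.
After 0 steps: (0.0000, 0.0000, 1.0000)
After 1 step: (0.4500, 0.4000, 0.1500)
After 2 steps: (0.3850, 0.3375, 0.2775)
After 3 steps: (0.3946, 0.3470, 0.2584)
P(in state 5 after 3 steps) = 0.3470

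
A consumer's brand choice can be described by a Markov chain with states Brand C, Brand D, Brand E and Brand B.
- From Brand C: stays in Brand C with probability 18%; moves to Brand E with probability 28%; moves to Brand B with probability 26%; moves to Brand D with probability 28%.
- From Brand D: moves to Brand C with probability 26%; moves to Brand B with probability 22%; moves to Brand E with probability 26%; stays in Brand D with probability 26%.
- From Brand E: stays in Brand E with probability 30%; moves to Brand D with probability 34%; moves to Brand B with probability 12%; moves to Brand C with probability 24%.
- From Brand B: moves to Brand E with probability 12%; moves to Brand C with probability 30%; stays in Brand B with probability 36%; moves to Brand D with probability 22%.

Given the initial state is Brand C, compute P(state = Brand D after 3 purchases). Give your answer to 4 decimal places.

Propagate the distribution vector 3 purchases from Brand C.
After 0 purchases: (1.0000, 0.0000, 0.0000, 0.0000)
After 1 purchase: (0.1800, 0.2800, 0.2800, 0.2600)
After 2 purchases: (0.2504, 0.2756, 0.2384, 0.2356)
After 3 purchases: (0.2446, 0.2747, 0.2416, 0.2392)
P(in Brand D after 3 purchases) = 0.2747

0.2747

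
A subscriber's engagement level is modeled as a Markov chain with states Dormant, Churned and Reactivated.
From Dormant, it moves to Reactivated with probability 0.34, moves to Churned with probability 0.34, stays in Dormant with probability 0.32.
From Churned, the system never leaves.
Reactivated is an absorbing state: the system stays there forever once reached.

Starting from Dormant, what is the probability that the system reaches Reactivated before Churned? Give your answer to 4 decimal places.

0.5000

Let h(s) be the probability of absorption at Reactivated starting from transient state s. Then h(Reactivated) = 1 and h(Churned) = 0. By first-step analysis:
h(Dormant) = 0.32·h(Dormant) + 0.34·0 + 0.34·1
Solving: h(Dormant) = 0.5000.
Starting from Dormant, the probability is 0.5000.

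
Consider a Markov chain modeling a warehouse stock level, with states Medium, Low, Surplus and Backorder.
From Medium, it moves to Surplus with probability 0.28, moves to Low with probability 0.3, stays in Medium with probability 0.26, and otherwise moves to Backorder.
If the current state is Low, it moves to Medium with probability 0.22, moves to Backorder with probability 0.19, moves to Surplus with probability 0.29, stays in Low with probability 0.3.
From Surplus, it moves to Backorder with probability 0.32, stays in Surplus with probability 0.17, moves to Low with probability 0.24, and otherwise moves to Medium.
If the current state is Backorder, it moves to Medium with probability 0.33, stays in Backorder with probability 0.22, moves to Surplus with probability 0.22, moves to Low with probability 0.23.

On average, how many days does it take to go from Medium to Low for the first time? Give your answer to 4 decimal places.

Let t(s) be the expected number of days to first reach Low from state s, with t(Low) = 0. Conditioning on the first day:
t(Medium) = 1 + 0.26·t(Medium) + 0.28·t(Surplus) + 0.16·t(Backorder)
t(Surplus) = 1 + 0.27·t(Medium) + 0.17·t(Surplus) + 0.32·t(Backorder)
t(Backorder) = 1 + 0.33·t(Medium) + 0.22·t(Surplus) + 0.22·t(Backorder)
Solving: t(Medium) = 3.6932, t(Surplus) = 3.9303, t(Backorder) = 3.9531.
Expected days from Medium to Low: 3.6932.

3.6932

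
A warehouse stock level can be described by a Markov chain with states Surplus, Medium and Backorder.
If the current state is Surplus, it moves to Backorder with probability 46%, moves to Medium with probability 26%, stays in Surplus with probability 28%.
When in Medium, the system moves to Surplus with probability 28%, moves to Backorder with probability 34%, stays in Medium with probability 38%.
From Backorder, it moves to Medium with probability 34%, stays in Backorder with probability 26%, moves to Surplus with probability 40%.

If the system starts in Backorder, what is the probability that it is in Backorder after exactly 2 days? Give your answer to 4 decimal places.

0.3672

Sum over the intermediate state after 1 day:
P = P(Backorder→Surplus)·P(Surplus→Backorder) + P(Backorder→Medium)·P(Medium→Backorder) + P(Backorder→Backorder)·P(Backorder→Backorder)
  = 0.4×0.46 + 0.34×0.34 + 0.26×0.26
  = 0.1840 + 0.1156 + 0.0676 = 0.3672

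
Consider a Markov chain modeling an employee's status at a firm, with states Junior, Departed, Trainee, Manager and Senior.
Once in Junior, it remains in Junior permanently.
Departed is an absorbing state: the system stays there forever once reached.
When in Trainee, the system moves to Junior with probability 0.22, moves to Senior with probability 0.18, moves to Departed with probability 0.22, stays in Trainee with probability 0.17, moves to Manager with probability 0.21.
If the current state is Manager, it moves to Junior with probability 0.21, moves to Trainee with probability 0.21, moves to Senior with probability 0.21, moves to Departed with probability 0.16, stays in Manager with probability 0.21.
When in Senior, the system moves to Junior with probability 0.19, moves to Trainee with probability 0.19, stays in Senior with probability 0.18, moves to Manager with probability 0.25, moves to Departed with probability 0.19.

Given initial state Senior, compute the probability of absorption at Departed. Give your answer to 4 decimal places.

0.4850

Let h(s) be the probability of absorption at Departed starting from transient state s. Then h(Departed) = 1 and h(Junior) = 0. By first-step analysis:
h(Trainee) = 0.22·0 + 0.22·1 + 0.17·h(Trainee) + 0.21·h(Manager) + 0.18·h(Senior)
h(Manager) = 0.21·0 + 0.16·1 + 0.21·h(Trainee) + 0.21·h(Manager) + 0.21·h(Senior)
h(Senior) = 0.19·0 + 0.19·1 + 0.19·h(Trainee) + 0.25·h(Manager) + 0.18·h(Senior)
Solving: h(Trainee) = 0.4869, h(Manager) = 0.4609, h(Senior) = 0.4850.
Starting from Senior, the probability is 0.4850.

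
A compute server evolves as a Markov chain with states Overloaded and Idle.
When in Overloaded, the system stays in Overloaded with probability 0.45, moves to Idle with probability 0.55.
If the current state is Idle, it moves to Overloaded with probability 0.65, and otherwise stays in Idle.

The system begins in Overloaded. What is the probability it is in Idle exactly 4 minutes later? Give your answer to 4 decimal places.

0.4576

Propagate the distribution vector 4 minutes from Overloaded.
After 0 minutes: (1.0000, 0.0000)
After 1 minute: (0.4500, 0.5500)
After 2 minutes: (0.5600, 0.4400)
After 3 minutes: (0.5380, 0.4620)
After 4 minutes: (0.5424, 0.4576)
P(in Idle after 4 minutes) = 0.4576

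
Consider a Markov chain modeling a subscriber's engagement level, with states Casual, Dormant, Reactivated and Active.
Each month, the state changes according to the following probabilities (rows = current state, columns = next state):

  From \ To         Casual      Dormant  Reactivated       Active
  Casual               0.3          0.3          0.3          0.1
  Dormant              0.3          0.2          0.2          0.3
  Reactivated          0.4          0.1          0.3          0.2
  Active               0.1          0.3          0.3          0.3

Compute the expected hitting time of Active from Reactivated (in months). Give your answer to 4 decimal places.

5.4301

Let t(s) be the expected number of months to first reach Active from state s, with t(Active) = 0. Conditioning on the first month:
t(Casual) = 1 + 0.3·t(Casual) + 0.3·t(Dormant) + 0.3·t(Reactivated)
t(Dormant) = 1 + 0.3·t(Casual) + 0.2·t(Dormant) + 0.2·t(Reactivated)
t(Reactivated) = 1 + 0.4·t(Casual) + 0.1·t(Dormant) + 0.3·t(Reactivated)
Solving: t(Casual) = 5.8065, t(Dormant) = 4.7849, t(Reactivated) = 5.4301.
Expected months from Reactivated to Active: 5.4301.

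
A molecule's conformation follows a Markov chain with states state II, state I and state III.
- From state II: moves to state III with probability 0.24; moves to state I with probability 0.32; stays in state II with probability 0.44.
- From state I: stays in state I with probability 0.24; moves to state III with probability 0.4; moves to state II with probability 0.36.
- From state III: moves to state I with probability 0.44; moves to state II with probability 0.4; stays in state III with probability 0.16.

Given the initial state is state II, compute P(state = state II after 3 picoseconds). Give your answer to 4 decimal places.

Propagate the distribution vector 3 picoseconds from state II.
After 0 picoseconds: (1.0000, 0.0000, 0.0000)
After 1 picosecond: (0.4400, 0.3200, 0.2400)
After 2 picoseconds: (0.4048, 0.3232, 0.2720)
After 3 picoseconds: (0.4033, 0.3268, 0.2700)
P(in state II after 3 picoseconds) = 0.4033

0.4033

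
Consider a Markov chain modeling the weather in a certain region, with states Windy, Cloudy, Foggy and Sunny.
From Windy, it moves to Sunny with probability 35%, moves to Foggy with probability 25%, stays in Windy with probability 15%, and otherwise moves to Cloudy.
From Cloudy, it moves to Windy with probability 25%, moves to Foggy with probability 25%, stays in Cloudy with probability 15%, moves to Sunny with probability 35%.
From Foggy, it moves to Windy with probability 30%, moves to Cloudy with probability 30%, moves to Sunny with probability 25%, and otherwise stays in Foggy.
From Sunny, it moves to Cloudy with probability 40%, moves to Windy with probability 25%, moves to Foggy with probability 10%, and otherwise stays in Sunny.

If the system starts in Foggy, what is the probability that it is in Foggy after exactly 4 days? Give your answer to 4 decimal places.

0.1867

Propagate the distribution vector 4 days from Foggy.
After 0 days: (0.0000, 0.0000, 1.0000, 0.0000)
After 1 day: (0.3000, 0.3000, 0.1500, 0.2500)
After 2 days: (0.2275, 0.2650, 0.1975, 0.3100)
After 3 days: (0.2371, 0.2799, 0.1838, 0.2993)
After 4 days: (0.2355, 0.2761, 0.1867, 0.3017)
P(in Foggy after 4 days) = 0.1867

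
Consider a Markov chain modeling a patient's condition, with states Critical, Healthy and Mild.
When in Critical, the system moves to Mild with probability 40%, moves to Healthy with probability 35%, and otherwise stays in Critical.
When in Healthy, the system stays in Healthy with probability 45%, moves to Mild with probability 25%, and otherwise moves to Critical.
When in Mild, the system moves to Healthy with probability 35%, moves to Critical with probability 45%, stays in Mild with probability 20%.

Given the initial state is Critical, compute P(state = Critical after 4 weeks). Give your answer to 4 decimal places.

0.3272

Propagate the distribution vector 4 weeks from Critical.
After 0 weeks: (1.0000, 0.0000, 0.0000)
After 1 week: (0.2500, 0.3500, 0.4000)
After 2 weeks: (0.3475, 0.3850, 0.2675)
After 3 weeks: (0.3228, 0.3885, 0.2888)
After 4 weeks: (0.3272, 0.3889, 0.2840)
P(in Critical after 4 weeks) = 0.3272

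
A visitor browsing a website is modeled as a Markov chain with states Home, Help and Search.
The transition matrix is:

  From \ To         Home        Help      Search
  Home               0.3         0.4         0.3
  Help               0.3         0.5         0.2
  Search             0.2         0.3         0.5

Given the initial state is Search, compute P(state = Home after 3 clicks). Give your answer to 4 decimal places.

0.2630

Propagate the distribution vector 3 clicks from Search.
After 0 clicks: (0.0000, 0.0000, 1.0000)
After 1 click: (0.2000, 0.3000, 0.5000)
After 2 clicks: (0.2500, 0.3800, 0.3700)
After 3 clicks: (0.2630, 0.4010, 0.3360)
P(in Home after 3 clicks) = 0.2630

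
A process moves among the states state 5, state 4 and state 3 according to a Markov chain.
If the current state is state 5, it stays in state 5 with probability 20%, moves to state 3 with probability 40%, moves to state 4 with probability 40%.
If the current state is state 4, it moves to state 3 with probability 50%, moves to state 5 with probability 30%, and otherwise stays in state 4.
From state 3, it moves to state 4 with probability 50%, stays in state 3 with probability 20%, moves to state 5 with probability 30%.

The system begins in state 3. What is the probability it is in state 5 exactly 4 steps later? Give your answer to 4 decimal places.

Propagate the distribution vector 4 steps from state 3.
After 0 steps: (0.0000, 0.0000, 1.0000)
After 1 step: (0.3000, 0.5000, 0.2000)
After 2 steps: (0.2700, 0.3200, 0.4100)
After 3 steps: (0.2730, 0.3770, 0.3500)
After 4 steps: (0.2727, 0.3596, 0.3677)
P(in state 5 after 4 steps) = 0.2727

0.2727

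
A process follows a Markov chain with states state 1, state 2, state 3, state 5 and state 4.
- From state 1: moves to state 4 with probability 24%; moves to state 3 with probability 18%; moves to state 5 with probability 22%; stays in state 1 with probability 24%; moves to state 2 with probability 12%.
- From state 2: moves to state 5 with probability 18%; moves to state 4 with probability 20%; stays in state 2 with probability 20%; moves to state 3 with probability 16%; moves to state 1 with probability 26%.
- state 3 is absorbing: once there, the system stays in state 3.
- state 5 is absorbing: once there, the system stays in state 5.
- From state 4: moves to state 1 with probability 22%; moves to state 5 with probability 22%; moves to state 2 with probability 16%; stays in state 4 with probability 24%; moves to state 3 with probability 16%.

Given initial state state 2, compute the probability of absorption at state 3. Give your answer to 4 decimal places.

Let h(s) be the probability of absorption at state 3 starting from transient state s. Then h(state 3) = 1 and h(state 5) = 0. By first-step analysis:
h(state 1) = 0.24·h(state 1) + 0.12·h(state 2) + 0.18·1 + 0.22·0 + 0.24·h(state 4)
h(state 2) = 0.26·h(state 1) + 0.2·h(state 2) + 0.16·1 + 0.18·0 + 0.2·h(state 4)
h(state 4) = 0.22·h(state 1) + 0.16·h(state 2) + 0.16·1 + 0.22·0 + 0.24·h(state 4)
Solving: h(state 1) = 0.4459, h(state 2) = 0.4537, h(state 4) = 0.4351.
Starting from state 2, the probability is 0.4537.

0.4537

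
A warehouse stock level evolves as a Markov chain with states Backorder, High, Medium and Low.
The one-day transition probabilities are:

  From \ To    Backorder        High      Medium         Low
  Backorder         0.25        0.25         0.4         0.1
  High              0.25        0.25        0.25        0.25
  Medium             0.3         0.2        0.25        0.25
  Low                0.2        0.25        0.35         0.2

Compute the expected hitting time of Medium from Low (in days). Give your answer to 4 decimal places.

2.9746

Let t(s) be the expected number of days to first reach Medium from state s, with t(Medium) = 0. Conditioning on the first day:
t(Backorder) = 1 + 0.25·t(Backorder) + 0.25·t(High) + 0.1·t(Low)
t(High) = 1 + 0.25·t(Backorder) + 0.25·t(High) + 0.25·t(Low)
t(Low) = 1 + 0.2·t(Backorder) + 0.25·t(High) + 0.2·t(Low)
Solving: t(Backorder) = 2.8180, t(High) = 3.2642, t(Low) = 2.9746.
Expected days from Low to Medium: 2.9746.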